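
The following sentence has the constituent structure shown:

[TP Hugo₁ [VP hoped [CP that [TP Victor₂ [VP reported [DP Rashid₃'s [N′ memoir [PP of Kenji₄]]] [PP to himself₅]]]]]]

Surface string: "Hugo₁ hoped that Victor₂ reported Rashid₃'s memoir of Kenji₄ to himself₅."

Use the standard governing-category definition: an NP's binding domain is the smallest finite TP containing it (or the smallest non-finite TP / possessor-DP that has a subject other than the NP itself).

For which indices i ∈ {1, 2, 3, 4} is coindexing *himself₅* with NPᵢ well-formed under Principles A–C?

*himself* is an anaphor, so Principle A applies: it must be bound in its binding domain.
Binding domain of *himself₅*: the embedded TP, whose subject is Victor₂.
*Hugo₁* c-commands the anaphor but is outside its binding domain → cannot satisfy Principle A.
*Victor₂* c-commands the anaphor within its binding domain → licit binder.
*Rashid₃* does not c-command the anaphor → cannot bind it.
*Kenji₄* does not c-command the anaphor → cannot bind it.

{2}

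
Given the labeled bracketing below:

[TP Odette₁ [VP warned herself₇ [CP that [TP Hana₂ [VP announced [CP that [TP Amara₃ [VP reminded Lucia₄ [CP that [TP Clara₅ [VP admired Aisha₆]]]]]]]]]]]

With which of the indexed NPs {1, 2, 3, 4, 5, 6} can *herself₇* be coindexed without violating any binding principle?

{1}

*herself* is an anaphor, so Principle A applies: it must be bound in its binding domain.
Binding domain of *herself₇*: the matrix TP, whose subject is Odette₁.
*Odette₁* c-commands the anaphor within its binding domain → licit binder.
*Hana₂* does not c-command the anaphor → cannot bind it.
*Amara₃* does not c-command the anaphor → cannot bind it.
*Lucia₄* does not c-command the anaphor → cannot bind it.
*Clara₅* does not c-command the anaphor → cannot bind it.
*Aisha₆* does not c-command the anaphor → cannot bind it.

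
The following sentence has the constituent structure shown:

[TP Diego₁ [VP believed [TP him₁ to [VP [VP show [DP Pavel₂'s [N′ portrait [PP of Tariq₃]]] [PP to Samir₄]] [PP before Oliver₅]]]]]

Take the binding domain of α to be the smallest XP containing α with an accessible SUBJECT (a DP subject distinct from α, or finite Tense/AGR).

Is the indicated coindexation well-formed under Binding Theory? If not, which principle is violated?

Principle B

The two coindexed NPs are *Diego₁* and *him₁*.
*him₁* is a pronoun. Its binding domain is the matrix TP, whose subject is Diego₁.
*Diego₁* c-commands it within that domain and carries the same index.
The pronoun is locally bound → Principle B violation.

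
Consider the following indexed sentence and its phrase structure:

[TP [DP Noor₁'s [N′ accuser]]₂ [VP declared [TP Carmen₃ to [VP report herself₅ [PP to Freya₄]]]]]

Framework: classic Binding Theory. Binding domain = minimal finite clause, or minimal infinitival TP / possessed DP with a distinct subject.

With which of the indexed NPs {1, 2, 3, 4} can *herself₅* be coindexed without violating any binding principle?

{3}

*herself* is an anaphor, so Principle A applies: it must be bound in its binding domain.
Binding domain of *herself₅*: the embedded TP, whose subject is Carmen₃.
*Noor₁* does not c-command the anaphor → cannot bind it.
*[Noor₁'s accuser]₂* c-commands the anaphor but is outside its binding domain → cannot satisfy Principle A.
*Carmen₃* c-commands the anaphor within its binding domain → licit binder.
*Freya₄* does not c-command the anaphor → cannot bind it.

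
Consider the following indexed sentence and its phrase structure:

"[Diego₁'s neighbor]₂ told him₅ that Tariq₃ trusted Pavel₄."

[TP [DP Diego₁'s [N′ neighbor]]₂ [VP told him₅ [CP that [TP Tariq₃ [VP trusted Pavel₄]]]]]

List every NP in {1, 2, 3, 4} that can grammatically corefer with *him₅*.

*him* is a pronoun, so Principle B applies: it must be free in its binding domain.
Binding domain of *him₅*: the matrix TP, whose subject is [Diego₁'s neighbor]₂.
*Diego₁* and the pronoun do not c-command one another → neither Principle B nor Principle C is at stake; coindexation permitted.
*[Diego₁'s neighbor]₂* c-commands the pronoun within its binding domain → coindexation would violate Principle B.
*Tariq₃*: the pronoun c-commands this R-expression → coindexation would violate Principle C on *Tariq₃*.
*Pavel₄*: the pronoun c-commands this R-expression → coindexation would violate Principle C on *Pavel₄*.

{1}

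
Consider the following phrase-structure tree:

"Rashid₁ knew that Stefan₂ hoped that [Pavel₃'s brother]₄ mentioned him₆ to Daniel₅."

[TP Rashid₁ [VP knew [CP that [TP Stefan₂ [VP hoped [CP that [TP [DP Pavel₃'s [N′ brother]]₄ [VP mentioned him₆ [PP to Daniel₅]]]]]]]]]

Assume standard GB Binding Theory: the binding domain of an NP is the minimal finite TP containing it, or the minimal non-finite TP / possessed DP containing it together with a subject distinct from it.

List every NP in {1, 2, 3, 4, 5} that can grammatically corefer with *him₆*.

*him* is a pronoun, so Principle B applies: it must be free in its binding domain.
Binding domain of *him₆*: the embedded TP, whose subject is [Pavel₃'s brother]₄.
*Rashid₁* c-commands the pronoun but from outside its binding domain, and is not c-commanded by it → coindexation permitted.
*Stefan₂* c-commands the pronoun but from outside its binding domain, and is not c-commanded by it → coindexation permitted.
*Pavel₃* and the pronoun do not c-command one another → neither Principle B nor Principle C is at stake; coindexation permitted.
*[Pavel₃'s brother]₄* c-commands the pronoun within its binding domain → coindexation would violate Principle B.
*Daniel₅*: the pronoun c-commands this R-expression → coindexation would violate Principle C on *Daniel₅*.

{1, 2, 3}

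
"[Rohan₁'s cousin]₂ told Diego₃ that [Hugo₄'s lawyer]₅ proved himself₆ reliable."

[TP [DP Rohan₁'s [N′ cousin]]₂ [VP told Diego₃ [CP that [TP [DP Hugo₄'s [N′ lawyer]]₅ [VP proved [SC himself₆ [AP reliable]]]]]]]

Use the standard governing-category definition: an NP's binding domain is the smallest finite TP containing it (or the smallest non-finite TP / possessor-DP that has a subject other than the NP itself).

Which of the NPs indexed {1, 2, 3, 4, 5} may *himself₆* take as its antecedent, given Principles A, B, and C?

*himself* is an anaphor, so Principle A applies: it must be bound in its binding domain.
Binding domain of *himself₆*: the embedded TP, whose subject is [Hugo₄'s lawyer]₅.
*Rohan₁* does not c-command the anaphor → cannot bind it.
*[Rohan₁'s cousin]₂* c-commands the anaphor but is outside its binding domain → cannot satisfy Principle A.
*Diego₃* c-commands the anaphor but is outside its binding domain → cannot satisfy Principle A.
*Hugo₄* does not c-command the anaphor → cannot bind it.
*[Hugo₄'s lawyer]₅* c-commands the anaphor within its binding domain → licit binder.

{5}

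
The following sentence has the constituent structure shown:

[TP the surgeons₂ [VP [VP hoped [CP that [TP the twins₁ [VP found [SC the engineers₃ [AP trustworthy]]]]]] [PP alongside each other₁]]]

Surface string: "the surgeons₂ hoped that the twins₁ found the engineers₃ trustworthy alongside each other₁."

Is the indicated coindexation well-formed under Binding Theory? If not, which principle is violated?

The two coindexed NPs are *the twins₁* and *each other₁*.
*each other₁* is an anaphor. Principle A requires it to be bound within its binding domain — the matrix TP, whose subject is the surgeons₂.
Within that domain it is c-commanded by *the surgeons₂*, which does not share its index.
*the twins₁* does not c-command the anaphor at all.
The anaphor is unbound in its domain → Principle A violation.

Principle A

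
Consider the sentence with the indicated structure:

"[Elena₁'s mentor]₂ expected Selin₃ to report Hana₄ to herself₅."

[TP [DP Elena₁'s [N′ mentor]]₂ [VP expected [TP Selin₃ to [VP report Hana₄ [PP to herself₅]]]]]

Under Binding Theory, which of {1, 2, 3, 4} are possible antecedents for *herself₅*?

{3, 4}

*herself* is an anaphor, so Principle A applies: it must be bound in its binding domain.
Binding domain of *herself₅*: the embedded TP, whose subject is Selin₃.
*Elena₁* does not c-command the anaphor → cannot bind it.
*[Elena₁'s mentor]₂* c-commands the anaphor but is outside its binding domain → cannot satisfy Principle A.
*Selin₃* c-commands the anaphor within its binding domain → licit binder.
*Hana₄* c-commands the anaphor within its binding domain → licit binder.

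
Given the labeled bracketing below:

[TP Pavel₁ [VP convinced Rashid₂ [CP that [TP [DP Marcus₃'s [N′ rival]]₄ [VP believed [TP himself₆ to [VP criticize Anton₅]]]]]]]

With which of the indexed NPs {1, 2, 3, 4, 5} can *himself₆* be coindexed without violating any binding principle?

{4}

*himself* is an anaphor, so Principle A applies: it must be bound in its binding domain.
Binding domain of *himself₆*: the embedded TP, whose subject is [Marcus₃'s rival]₄.
*Pavel₁* c-commands the anaphor but is outside its binding domain → cannot satisfy Principle A.
*Rashid₂* c-commands the anaphor but is outside its binding domain → cannot satisfy Principle A.
*Marcus₃* does not c-command the anaphor → cannot bind it.
*[Marcus₃'s rival]₄* c-commands the anaphor within its binding domain → licit binder.
*Anton₅* does not c-command the anaphor → cannot bind it.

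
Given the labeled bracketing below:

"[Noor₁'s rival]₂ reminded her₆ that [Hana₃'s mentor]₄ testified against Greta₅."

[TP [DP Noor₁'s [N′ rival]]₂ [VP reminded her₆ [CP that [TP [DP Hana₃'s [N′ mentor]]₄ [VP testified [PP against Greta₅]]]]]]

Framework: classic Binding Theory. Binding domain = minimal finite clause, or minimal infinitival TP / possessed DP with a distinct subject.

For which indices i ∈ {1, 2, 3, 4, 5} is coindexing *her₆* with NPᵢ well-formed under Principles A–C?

{1}

*her* is a pronoun, so Principle B applies: it must be free in its binding domain.
Binding domain of *her₆*: the matrix TP, whose subject is [Noor₁'s rival]₂.
*Noor₁* and the pronoun do not c-command one another → neither Principle B nor Principle C is at stake; coindexation permitted.
*[Noor₁'s rival]₂* c-commands the pronoun within its binding domain → coindexation would violate Principle B.
*Hana₃*: the pronoun c-commands this R-expression → coindexation would violate Principle C on *Hana₃*.
*[Hana₃'s mentor]₄*: the pronoun c-commands this R-expression → coindexation would violate Principle C on *[Hana₃'s mentor]₄*.
*Greta₅*: the pronoun c-commands this R-expression → coindexation would violate Principle C on *Greta₅*.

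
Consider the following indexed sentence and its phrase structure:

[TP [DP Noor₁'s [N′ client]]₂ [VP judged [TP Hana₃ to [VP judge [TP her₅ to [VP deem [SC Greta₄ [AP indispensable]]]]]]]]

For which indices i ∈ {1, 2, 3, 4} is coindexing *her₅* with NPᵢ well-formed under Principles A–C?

{1, 2}

*her* is a pronoun, so Principle B applies: it must be free in its binding domain.
Binding domain of *her₅*: the embedded TP, whose subject is Hana₃.
*Noor₁* and the pronoun do not c-command one another → neither Principle B nor Principle C is at stake; coindexation permitted.
*[Noor₁'s client]₂* c-commands the pronoun but from outside its binding domain, and is not c-commanded by it → coindexation permitted.
*Hana₃* c-commands the pronoun within its binding domain → coindexation would violate Principle B.
*Greta₄*: the pronoun c-commands this R-expression → coindexation would violate Principle C on *Greta₄*.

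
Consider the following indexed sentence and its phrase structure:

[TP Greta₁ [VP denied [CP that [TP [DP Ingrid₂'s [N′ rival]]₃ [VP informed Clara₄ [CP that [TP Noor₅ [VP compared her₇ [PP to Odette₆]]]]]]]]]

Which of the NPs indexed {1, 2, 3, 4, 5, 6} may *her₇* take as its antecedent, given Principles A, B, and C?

{1, 2, 3, 4}

*her* is a pronoun, so Principle B applies: it must be free in its binding domain.
Binding domain of *her₇*: the embedded TP, whose subject is Noor₅.
*Greta₁* c-commands the pronoun but from outside its binding domain, and is not c-commanded by it → coindexation permitted.
*Ingrid₂* and the pronoun do not c-command one another → neither Principle B nor Principle C is at stake; coindexation permitted.
*[Ingrid₂'s rival]₃* c-commands the pronoun but from outside its binding domain, and is not c-commanded by it → coindexation permitted.
*Clara₄* c-commands the pronoun but from outside its binding domain, and is not c-commanded by it → coindexation permitted.
*Noor₅* c-commands the pronoun within its binding domain → coindexation would violate Principle B.
*Odette₆*: the pronoun c-commands this R-expression → coindexation would violate Principle C on *Odette₆*.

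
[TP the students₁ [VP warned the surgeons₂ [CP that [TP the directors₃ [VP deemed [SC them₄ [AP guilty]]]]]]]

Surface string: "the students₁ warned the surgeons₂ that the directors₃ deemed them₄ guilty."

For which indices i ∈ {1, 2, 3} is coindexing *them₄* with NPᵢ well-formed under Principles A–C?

{1, 2}

*them* is a pronoun, so Principle B applies: it must be free in its binding domain.
Binding domain of *them₄*: the embedded TP, whose subject is the directors₃.
*the students₁* c-commands the pronoun but from outside its binding domain, and is not c-commanded by it → coindexation permitted.
*the surgeons₂* c-commands the pronoun but from outside its binding domain, and is not c-commanded by it → coindexation permitted.
*the directors₃* c-commands the pronoun within its binding domain → coindexation would violate Principle B.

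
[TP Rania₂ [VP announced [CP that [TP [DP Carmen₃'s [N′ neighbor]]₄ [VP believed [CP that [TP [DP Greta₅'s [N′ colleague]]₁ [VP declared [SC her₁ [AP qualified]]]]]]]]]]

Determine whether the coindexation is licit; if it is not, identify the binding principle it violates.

The two coindexed NPs are *[Greta₅'s colleague]₁* and *her₁*.
*her₁* is a pronoun. Its binding domain is the embedded TP, whose subject is [Greta₅'s colleague]₁.
*[Greta₅'s colleague]₁* c-commands it within that domain and carries the same index.
The pronoun is locally bound → Principle B violation.

Principle B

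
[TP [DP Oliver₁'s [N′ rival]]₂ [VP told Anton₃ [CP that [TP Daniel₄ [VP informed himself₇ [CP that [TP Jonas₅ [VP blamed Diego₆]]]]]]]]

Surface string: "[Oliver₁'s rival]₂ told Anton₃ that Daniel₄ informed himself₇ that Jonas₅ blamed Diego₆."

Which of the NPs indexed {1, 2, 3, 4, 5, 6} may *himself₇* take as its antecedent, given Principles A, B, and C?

{4}

*himself* is an anaphor, so Principle A applies: it must be bound in its binding domain.
Binding domain of *himself₇*: the embedded TP, whose subject is Daniel₄.
*Oliver₁* does not c-command the anaphor → cannot bind it.
*[Oliver₁'s rival]₂* c-commands the anaphor but is outside its binding domain → cannot satisfy Principle A.
*Anton₃* c-commands the anaphor but is outside its binding domain → cannot satisfy Principle A.
*Daniel₄* c-commands the anaphor within its binding domain → licit binder.
*Jonas₅* does not c-command the anaphor → cannot bind it.
*Diego₆* does not c-command the anaphor → cannot bind it.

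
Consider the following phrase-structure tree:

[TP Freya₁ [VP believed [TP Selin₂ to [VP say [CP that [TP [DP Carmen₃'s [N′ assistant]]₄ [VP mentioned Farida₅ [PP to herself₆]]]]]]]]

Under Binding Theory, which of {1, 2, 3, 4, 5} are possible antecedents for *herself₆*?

*herself* is an anaphor, so Principle A applies: it must be bound in its binding domain.
Binding domain of *herself₆*: the embedded TP, whose subject is [Carmen₃'s assistant]₄.
*Freya₁* c-commands the anaphor but is outside its binding domain → cannot satisfy Principle A.
*Selin₂* c-commands the anaphor but is outside its binding domain → cannot satisfy Principle A.
*Carmen₃* does not c-command the anaphor → cannot bind it.
*[Carmen₃'s assistant]₄* c-commands the anaphor within its binding domain → licit binder.
*Farida₅* c-commands the anaphor within its binding domain → licit binder.

{4, 5}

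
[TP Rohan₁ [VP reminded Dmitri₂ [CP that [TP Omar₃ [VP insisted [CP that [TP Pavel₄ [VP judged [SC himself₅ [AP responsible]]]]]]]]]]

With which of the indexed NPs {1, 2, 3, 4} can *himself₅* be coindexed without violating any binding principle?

*himself* is an anaphor, so Principle A applies: it must be bound in its binding domain.
Binding domain of *himself₅*: the embedded TP, whose subject is Pavel₄.
*Rohan₁* c-commands the anaphor but is outside its binding domain → cannot satisfy Principle A.
*Dmitri₂* c-commands the anaphor but is outside its binding domain → cannot satisfy Principle A.
*Omar₃* c-commands the anaphor but is outside its binding domain → cannot satisfy Principle A.
*Pavel₄* c-commands the anaphor within its binding domain → licit binder.

{4}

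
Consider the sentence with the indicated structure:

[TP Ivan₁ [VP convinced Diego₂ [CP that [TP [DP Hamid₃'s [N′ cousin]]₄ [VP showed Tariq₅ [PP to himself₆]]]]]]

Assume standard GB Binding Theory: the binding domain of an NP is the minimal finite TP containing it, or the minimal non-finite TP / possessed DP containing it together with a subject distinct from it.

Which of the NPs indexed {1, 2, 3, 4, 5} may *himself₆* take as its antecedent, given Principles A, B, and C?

{4, 5}

*himself* is an anaphor, so Principle A applies: it must be bound in its binding domain.
Binding domain of *himself₆*: the embedded TP, whose subject is [Hamid₃'s cousin]₄.
*Ivan₁* c-commands the anaphor but is outside its binding domain → cannot satisfy Principle A.
*Diego₂* c-commands the anaphor but is outside its binding domain → cannot satisfy Principle A.
*Hamid₃* does not c-command the anaphor → cannot bind it.
*[Hamid₃'s cousin]₄* c-commands the anaphor within its binding domain → licit binder.
*Tariq₅* c-commands the anaphor within its binding domain → licit binder.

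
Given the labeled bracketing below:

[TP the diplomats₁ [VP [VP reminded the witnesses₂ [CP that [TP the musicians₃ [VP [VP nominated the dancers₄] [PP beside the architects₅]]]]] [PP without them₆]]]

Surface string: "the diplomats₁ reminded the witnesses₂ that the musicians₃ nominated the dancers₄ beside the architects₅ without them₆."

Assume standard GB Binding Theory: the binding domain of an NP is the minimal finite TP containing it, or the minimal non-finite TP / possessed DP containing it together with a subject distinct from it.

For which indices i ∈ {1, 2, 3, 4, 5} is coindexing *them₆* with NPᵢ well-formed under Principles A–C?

{2, 3, 4, 5}

*them* is a pronoun, so Principle B applies: it must be free in its binding domain.
Binding domain of *them₆*: the matrix TP, whose subject is the diplomats₁.
*the diplomats₁* c-commands the pronoun within its binding domain → coindexation would violate Principle B.
*the witnesses₂* and the pronoun do not c-command one another → neither Principle B nor Principle C is at stake; coindexation permitted.
*the musicians₃* and the pronoun do not c-command one another → neither Principle B nor Principle C is at stake; coindexation permitted.
*the dancers₄* and the pronoun do not c-command one another → neither Principle B nor Principle C is at stake; coindexation permitted.
*the architects₅* and the pronoun do not c-command one another → neither Principle B nor Principle C is at stake; coindexation permitted.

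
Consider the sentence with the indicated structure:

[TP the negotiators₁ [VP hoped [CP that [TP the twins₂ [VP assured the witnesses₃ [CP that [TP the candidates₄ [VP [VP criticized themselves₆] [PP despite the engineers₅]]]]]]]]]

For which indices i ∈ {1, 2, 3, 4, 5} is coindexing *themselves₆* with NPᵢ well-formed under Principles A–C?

{4}

*themselves* is an anaphor, so Principle A applies: it must be bound in its binding domain.
Binding domain of *themselves₆*: the embedded TP, whose subject is the candidates₄.
*the negotiators₁* c-commands the anaphor but is outside its binding domain → cannot satisfy Principle A.
*the twins₂* c-commands the anaphor but is outside its binding domain → cannot satisfy Principle A.
*the witnesses₃* c-commands the anaphor but is outside its binding domain → cannot satisfy Principle A.
*the candidates₄* c-commands the anaphor within its binding domain → licit binder.
*the engineers₅* does not c-command the anaphor → cannot bind it.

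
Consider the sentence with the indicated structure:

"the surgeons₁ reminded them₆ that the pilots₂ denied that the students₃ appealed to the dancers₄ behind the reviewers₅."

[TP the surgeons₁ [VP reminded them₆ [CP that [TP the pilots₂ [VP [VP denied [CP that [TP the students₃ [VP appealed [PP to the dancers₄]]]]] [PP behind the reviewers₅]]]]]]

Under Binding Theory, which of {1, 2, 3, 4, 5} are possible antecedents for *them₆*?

none

*them* is a pronoun, so Principle B applies: it must be free in its binding domain.
Binding domain of *them₆*: the matrix TP, whose subject is the surgeons₁.
*the surgeons₁* c-commands the pronoun within its binding domain → coindexation would violate Principle B.
*the pilots₂*: the pronoun c-commands this R-expression → coindexation would violate Principle C on *the pilots₂*.
*the students₃*: the pronoun c-commands this R-expression → coindexation would violate Principle C on *the students₃*.
*the dancers₄*: the pronoun c-commands this R-expression → coindexation would violate Principle C on *the dancers₄*.
*the reviewers₅*: the pronoun c-commands this R-expression → coindexation would violate Principle C on *the reviewers₅*.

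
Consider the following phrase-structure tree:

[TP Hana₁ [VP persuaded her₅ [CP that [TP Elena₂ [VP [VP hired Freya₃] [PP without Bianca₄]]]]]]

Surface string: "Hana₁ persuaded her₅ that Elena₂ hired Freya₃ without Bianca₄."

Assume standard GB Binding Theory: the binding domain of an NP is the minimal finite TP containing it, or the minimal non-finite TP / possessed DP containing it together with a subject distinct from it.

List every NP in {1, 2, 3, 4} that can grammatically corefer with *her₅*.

none

*her* is a pronoun, so Principle B applies: it must be free in its binding domain.
Binding domain of *her₅*: the matrix TP, whose subject is Hana₁.
*Hana₁* c-commands the pronoun within its binding domain → coindexation would violate Principle B.
*Elena₂*: the pronoun c-commands this R-expression → coindexation would violate Principle C on *Elena₂*.
*Freya₃*: the pronoun c-commands this R-expression → coindexation would violate Principle C on *Freya₃*.
*Bianca₄*: the pronoun c-commands this R-expression → coindexation would violate Principle C on *Bianca₄*.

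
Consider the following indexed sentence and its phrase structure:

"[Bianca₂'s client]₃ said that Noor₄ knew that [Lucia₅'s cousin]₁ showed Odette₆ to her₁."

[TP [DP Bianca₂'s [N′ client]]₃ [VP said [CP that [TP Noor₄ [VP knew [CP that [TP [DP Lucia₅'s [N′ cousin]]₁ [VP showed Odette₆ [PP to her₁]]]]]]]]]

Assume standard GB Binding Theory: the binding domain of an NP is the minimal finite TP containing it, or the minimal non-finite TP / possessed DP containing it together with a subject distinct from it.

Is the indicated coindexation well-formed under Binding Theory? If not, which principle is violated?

The two coindexed NPs are *[Lucia₅'s cousin]₁* and *her₁*.
*her₁* is a pronoun. Its binding domain is the embedded TP, whose subject is [Lucia₅'s cousin]₁.
*[Lucia₅'s cousin]₁* c-commands it within that domain and carries the same index.
The pronoun is locally bound → Principle B violation.

Principle B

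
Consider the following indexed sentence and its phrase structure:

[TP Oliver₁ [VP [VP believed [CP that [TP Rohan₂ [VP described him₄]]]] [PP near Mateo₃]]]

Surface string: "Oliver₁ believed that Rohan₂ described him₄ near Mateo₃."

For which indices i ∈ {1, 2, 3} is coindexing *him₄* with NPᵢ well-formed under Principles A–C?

{1, 3}

*him* is a pronoun, so Principle B applies: it must be free in its binding domain.
Binding domain of *him₄*: the embedded TP, whose subject is Rohan₂.
*Oliver₁* c-commands the pronoun but from outside its binding domain, and is not c-commanded by it → coindexation permitted.
*Rohan₂* c-commands the pronoun within its binding domain → coindexation would violate Principle B.
*Mateo₃* and the pronoun do not c-command one another → neither Principle B nor Principle C is at stake; coindexation permitted.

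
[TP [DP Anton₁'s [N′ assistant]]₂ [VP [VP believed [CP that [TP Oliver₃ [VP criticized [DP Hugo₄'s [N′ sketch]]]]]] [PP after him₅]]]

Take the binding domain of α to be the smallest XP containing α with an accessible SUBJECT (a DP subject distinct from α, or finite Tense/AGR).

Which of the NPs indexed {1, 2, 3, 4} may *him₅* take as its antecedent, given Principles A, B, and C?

{1, 3, 4}

*him* is a pronoun, so Principle B applies: it must be free in its binding domain.
Binding domain of *him₅*: the matrix TP, whose subject is [Anton₁'s assistant]₂.
*Anton₁* and the pronoun do not c-command one another → neither Principle B nor Principle C is at stake; coindexation permitted.
*[Anton₁'s assistant]₂* c-commands the pronoun within its binding domain → coindexation would violate Principle B.
*Oliver₃* and the pronoun do not c-command one another → neither Principle B nor Principle C is at stake; coindexation permitted.
*Hugo₄* and the pronoun do not c-command one another → neither Principle B nor Principle C is at stake; coindexation permitted.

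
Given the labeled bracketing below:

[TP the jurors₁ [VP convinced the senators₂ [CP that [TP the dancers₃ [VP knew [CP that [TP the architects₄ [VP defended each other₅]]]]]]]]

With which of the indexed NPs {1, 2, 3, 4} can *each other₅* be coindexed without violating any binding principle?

*each other* is an anaphor, so Principle A applies: it must be bound in its binding domain.
Binding domain of *each other₅*: the embedded TP, whose subject is the architects₄.
*the jurors₁* c-commands the anaphor but is outside its binding domain → cannot satisfy Principle A.
*the senators₂* c-commands the anaphor but is outside its binding domain → cannot satisfy Principle A.
*the dancers₃* c-commands the anaphor but is outside its binding domain → cannot satisfy Principle A.
*the architects₄* c-commands the anaphor within its binding domain → licit binder.

{4}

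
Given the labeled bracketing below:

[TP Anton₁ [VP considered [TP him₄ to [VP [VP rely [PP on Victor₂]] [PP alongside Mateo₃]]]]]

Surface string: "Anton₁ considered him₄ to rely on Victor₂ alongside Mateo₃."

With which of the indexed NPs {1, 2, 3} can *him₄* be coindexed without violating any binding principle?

*him* is a pronoun, so Principle B applies: it must be free in its binding domain.
Binding domain of *him₄*: the matrix TP, whose subject is Anton₁.
*Anton₁* c-commands the pronoun within its binding domain → coindexation would violate Principle B.
*Victor₂*: the pronoun c-commands this R-expression → coindexation would violate Principle C on *Victor₂*.
*Mateo₃*: the pronoun c-commands this R-expression → coindexation would violate Principle C on *Mateo₃*.

none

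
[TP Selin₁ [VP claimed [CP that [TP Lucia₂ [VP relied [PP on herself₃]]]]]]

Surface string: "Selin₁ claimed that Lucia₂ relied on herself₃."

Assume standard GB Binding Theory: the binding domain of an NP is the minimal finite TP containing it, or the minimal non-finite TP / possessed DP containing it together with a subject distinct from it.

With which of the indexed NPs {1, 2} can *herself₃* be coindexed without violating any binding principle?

*herself* is an anaphor, so Principle A applies: it must be bound in its binding domain.
Binding domain of *herself₃*: the embedded TP, whose subject is Lucia₂.
*Selin₁* c-commands the anaphor but is outside its binding domain → cannot satisfy Principle A.
*Lucia₂* c-commands the anaphor within its binding domain → licit binder.

{2}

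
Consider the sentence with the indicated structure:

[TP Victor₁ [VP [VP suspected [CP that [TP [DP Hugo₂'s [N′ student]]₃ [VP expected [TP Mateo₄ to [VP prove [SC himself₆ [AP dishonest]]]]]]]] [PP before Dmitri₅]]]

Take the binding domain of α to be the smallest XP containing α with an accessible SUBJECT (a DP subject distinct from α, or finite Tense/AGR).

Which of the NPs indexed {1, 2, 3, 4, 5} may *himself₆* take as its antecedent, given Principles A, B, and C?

{4}

*himself* is an anaphor, so Principle A applies: it must be bound in its binding domain.
Binding domain of *himself₆*: the embedded TP, whose subject is Mateo₄.
*Victor₁* c-commands the anaphor but is outside its binding domain → cannot satisfy Principle A.
*Hugo₂* does not c-command the anaphor → cannot bind it.
*[Hugo₂'s student]₃* c-commands the anaphor but is outside its binding domain → cannot satisfy Principle A.
*Mateo₄* c-commands the anaphor within its binding domain → licit binder.
*Dmitri₅* does not c-command the anaphor → cannot bind it.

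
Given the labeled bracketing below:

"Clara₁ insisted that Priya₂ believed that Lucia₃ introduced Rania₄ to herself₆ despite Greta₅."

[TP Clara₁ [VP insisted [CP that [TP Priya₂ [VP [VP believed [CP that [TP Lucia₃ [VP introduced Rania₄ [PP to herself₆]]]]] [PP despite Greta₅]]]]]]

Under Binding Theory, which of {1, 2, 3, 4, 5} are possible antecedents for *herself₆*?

*herself* is an anaphor, so Principle A applies: it must be bound in its binding domain.
Binding domain of *herself₆*: the embedded TP, whose subject is Lucia₃.
*Clara₁* c-commands the anaphor but is outside its binding domain → cannot satisfy Principle A.
*Priya₂* c-commands the anaphor but is outside its binding domain → cannot satisfy Principle A.
*Lucia₃* c-commands the anaphor within its binding domain → licit binder.
*Rania₄* c-commands the anaphor within its binding domain → licit binder.
*Greta₅* does not c-command the anaphor → cannot bind it.

{3, 4}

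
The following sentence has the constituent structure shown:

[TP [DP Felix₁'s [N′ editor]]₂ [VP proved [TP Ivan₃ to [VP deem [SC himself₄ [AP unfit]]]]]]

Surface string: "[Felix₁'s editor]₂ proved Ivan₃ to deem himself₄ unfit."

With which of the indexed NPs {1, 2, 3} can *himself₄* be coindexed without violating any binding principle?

{3}

*himself* is an anaphor, so Principle A applies: it must be bound in its binding domain.
Binding domain of *himself₄*: the embedded TP, whose subject is Ivan₃.
*Felix₁* does not c-command the anaphor → cannot bind it.
*[Felix₁'s editor]₂* c-commands the anaphor but is outside its binding domain → cannot satisfy Principle A.
*Ivan₃* c-commands the anaphor within its binding domain → licit binder.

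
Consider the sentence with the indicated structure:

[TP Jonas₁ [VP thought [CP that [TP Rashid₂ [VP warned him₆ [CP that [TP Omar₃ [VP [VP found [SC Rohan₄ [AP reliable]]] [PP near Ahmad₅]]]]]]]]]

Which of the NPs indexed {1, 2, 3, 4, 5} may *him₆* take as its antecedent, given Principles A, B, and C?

*him* is a pronoun, so Principle B applies: it must be free in its binding domain.
Binding domain of *him₆*: the embedded TP, whose subject is Rashid₂.
*Jonas₁* c-commands the pronoun but from outside its binding domain, and is not c-commanded by it → coindexation permitted.
*Rashid₂* c-commands the pronoun within its binding domain → coindexation would violate Principle B.
*Omar₃*: the pronoun c-commands this R-expression → coindexation would violate Principle C on *Omar₃*.
*Rohan₄*: the pronoun c-commands this R-expression → coindexation would violate Principle C on *Rohan₄*.
*Ahmad₅*: the pronoun c-commands this R-expression → coindexation would violate Principle C on *Ahmad₅*.

{1}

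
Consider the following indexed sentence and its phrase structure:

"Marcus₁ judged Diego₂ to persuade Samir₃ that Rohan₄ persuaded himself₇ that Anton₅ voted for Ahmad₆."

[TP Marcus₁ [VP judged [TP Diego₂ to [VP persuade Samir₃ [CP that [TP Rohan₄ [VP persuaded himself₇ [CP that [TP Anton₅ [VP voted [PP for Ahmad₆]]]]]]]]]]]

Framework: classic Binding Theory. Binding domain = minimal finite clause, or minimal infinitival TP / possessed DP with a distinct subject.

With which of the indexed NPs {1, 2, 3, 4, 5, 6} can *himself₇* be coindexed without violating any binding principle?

*himself* is an anaphor, so Principle A applies: it must be bound in its binding domain.
Binding domain of *himself₇*: the embedded TP, whose subject is Rohan₄.
*Marcus₁* c-commands the anaphor but is outside its binding domain → cannot satisfy Principle A.
*Diego₂* c-commands the anaphor but is outside its binding domain → cannot satisfy Principle A.
*Samir₃* c-commands the anaphor but is outside its binding domain → cannot satisfy Principle A.
*Rohan₄* c-commands the anaphor within its binding domain → licit binder.
*Anton₅* does not c-command the anaphor → cannot bind it.
*Ahmad₆* does not c-command the anaphor → cannot bind it.

{4}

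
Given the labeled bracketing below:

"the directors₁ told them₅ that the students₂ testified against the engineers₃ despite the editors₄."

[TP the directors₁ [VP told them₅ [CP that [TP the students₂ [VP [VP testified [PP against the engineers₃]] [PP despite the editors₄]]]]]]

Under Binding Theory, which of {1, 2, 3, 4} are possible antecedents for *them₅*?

*them* is a pronoun, so Principle B applies: it must be free in its binding domain.
Binding domain of *them₅*: the matrix TP, whose subject is the directors₁.
*the directors₁* c-commands the pronoun within its binding domain → coindexation would violate Principle B.
*the students₂*: the pronoun c-commands this R-expression → coindexation would violate Principle C on *the students₂*.
*the engineers₃*: the pronoun c-commands this R-expression → coindexation would violate Principle C on *the engineers₃*.
*the editors₄*: the pronoun c-commands this R-expression → coindexation would violate Principle C on *the editors₄*.

none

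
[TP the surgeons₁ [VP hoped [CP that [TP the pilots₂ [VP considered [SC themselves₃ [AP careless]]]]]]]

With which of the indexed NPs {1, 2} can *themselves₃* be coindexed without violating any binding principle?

*themselves* is an anaphor, so Principle A applies: it must be bound in its binding domain.
Binding domain of *themselves₃*: the embedded TP, whose subject is the pilots₂.
*the surgeons₁* c-commands the anaphor but is outside its binding domain → cannot satisfy Principle A.
*the pilots₂* c-commands the anaphor within its binding domain → licit binder.

{2}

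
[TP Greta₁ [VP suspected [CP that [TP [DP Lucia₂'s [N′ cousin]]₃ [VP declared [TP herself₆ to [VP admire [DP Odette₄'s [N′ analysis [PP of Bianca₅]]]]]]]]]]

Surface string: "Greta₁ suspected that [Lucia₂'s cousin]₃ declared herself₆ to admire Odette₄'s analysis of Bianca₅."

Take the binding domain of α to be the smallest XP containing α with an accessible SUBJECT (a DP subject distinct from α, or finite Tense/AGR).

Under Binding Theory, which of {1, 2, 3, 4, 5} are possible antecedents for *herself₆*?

{3}

*herself* is an anaphor, so Principle A applies: it must be bound in its binding domain.
Binding domain of *herself₆*: the embedded TP, whose subject is [Lucia₂'s cousin]₃.
*Greta₁* c-commands the anaphor but is outside its binding domain → cannot satisfy Principle A.
*Lucia₂* does not c-command the anaphor → cannot bind it.
*[Lucia₂'s cousin]₃* c-commands the anaphor within its binding domain → licit binder.
*Odette₄* does not c-command the anaphor → cannot bind it.
*Bianca₅* does not c-command the anaphor → cannot bind it.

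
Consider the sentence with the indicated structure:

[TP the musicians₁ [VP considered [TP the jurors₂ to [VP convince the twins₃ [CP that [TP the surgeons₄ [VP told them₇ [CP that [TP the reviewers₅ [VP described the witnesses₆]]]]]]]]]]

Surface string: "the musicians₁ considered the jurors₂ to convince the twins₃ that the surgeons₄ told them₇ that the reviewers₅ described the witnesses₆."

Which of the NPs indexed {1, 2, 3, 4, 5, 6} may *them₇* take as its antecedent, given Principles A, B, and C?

{1, 2, 3}

*them* is a pronoun, so Principle B applies: it must be free in its binding domain.
Binding domain of *them₇*: the embedded TP, whose subject is the surgeons₄.
*the musicians₁* c-commands the pronoun but from outside its binding domain, and is not c-commanded by it → coindexation permitted.
*the jurors₂* c-commands the pronoun but from outside its binding domain, and is not c-commanded by it → coindexation permitted.
*the twins₃* c-commands the pronoun but from outside its binding domain, and is not c-commanded by it → coindexation permitted.
*the surgeons₄* c-commands the pronoun within its binding domain → coindexation would violate Principle B.
*the reviewers₅*: the pronoun c-commands this R-expression → coindexation would violate Principle C on *the reviewers₅*.
*the witnesses₆*: the pronoun c-commands this R-expression → coindexation would violate Principle C on *the witnesses₆*.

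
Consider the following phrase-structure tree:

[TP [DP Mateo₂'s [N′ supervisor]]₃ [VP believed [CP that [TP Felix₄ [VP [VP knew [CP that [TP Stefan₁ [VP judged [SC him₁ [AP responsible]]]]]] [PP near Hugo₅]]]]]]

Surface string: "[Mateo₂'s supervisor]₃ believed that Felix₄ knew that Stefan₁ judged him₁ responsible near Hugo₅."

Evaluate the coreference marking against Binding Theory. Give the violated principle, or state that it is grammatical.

Principle B

The two coindexed NPs are *Stefan₁* and *him₁*.
*him₁* is a pronoun. Its binding domain is the embedded TP, whose subject is Stefan₁.
*Stefan₁* c-commands it within that domain and carries the same index.
The pronoun is locally bound → Principle B violation.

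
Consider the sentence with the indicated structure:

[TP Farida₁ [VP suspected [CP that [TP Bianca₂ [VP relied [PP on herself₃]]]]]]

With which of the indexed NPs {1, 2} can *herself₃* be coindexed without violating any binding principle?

*herself* is an anaphor, so Principle A applies: it must be bound in its binding domain.
Binding domain of *herself₃*: the embedded TP, whose subject is Bianca₂.
*Farida₁* c-commands the anaphor but is outside its binding domain → cannot satisfy Principle A.
*Bianca₂* c-commands the anaphor within its binding domain → licit binder.

{2}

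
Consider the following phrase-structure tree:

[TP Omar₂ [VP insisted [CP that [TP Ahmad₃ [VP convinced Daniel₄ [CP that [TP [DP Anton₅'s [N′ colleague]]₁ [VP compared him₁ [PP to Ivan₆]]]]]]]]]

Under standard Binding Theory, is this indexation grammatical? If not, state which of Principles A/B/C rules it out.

Principle B

The two coindexed NPs are *[Anton₅'s colleague]₁* and *him₁*.
*him₁* is a pronoun. Its binding domain is the embedded TP, whose subject is [Anton₅'s colleague]₁.
*[Anton₅'s colleague]₁* c-commands it within that domain and carries the same index.
The pronoun is locally bound → Principle B violation.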